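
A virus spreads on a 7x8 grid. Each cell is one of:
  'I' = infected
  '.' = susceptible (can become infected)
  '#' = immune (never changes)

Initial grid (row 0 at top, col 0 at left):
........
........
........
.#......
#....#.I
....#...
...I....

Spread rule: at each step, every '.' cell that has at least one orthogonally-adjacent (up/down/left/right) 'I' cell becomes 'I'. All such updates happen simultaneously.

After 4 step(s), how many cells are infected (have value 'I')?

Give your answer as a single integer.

Answer: 34

Derivation:
Step 0 (initial): 2 infected
Step 1: +6 new -> 8 infected
Step 2: +8 new -> 16 infected
Step 3: +10 new -> 26 infected
Step 4: +8 new -> 34 infected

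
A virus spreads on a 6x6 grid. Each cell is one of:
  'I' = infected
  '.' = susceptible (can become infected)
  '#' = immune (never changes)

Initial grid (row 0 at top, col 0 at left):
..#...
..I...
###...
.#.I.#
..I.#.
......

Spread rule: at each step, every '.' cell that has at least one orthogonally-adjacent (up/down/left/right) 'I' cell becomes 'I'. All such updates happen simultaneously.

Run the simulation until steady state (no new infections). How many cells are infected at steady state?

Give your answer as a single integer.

Answer: 29

Derivation:
Step 0 (initial): 3 infected
Step 1: +8 new -> 11 infected
Step 2: +8 new -> 19 infected
Step 3: +7 new -> 26 infected
Step 4: +2 new -> 28 infected
Step 5: +1 new -> 29 infected
Step 6: +0 new -> 29 infected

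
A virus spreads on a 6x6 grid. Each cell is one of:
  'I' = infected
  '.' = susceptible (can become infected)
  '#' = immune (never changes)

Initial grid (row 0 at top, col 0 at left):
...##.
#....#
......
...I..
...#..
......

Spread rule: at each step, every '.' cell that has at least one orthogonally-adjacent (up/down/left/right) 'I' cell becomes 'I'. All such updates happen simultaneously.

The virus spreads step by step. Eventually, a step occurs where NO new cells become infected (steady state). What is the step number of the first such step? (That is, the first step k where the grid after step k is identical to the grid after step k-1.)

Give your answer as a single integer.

Step 0 (initial): 1 infected
Step 1: +3 new -> 4 infected
Step 2: +7 new -> 11 infected
Step 3: +9 new -> 20 infected
Step 4: +7 new -> 27 infected
Step 5: +2 new -> 29 infected
Step 6: +1 new -> 30 infected
Step 7: +0 new -> 30 infected

Answer: 7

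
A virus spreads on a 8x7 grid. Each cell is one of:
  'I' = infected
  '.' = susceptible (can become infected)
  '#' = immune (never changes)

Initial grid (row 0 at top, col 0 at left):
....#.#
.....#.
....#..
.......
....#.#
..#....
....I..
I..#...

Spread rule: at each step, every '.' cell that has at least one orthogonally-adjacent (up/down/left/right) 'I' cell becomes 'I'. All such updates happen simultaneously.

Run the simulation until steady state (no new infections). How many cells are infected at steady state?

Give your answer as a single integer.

Answer: 47

Derivation:
Step 0 (initial): 2 infected
Step 1: +6 new -> 8 infected
Step 2: +8 new -> 16 infected
Step 3: +6 new -> 22 infected
Step 4: +5 new -> 27 infected
Step 5: +7 new -> 34 infected
Step 6: +5 new -> 39 infected
Step 7: +6 new -> 45 infected
Step 8: +2 new -> 47 infected
Step 9: +0 new -> 47 infected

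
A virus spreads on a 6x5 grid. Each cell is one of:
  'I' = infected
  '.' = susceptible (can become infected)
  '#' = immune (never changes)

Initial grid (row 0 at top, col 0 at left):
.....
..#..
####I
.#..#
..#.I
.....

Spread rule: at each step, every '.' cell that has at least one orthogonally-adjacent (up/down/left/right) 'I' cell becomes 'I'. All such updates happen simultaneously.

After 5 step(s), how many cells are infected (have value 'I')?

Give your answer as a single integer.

Answer: 17

Derivation:
Step 0 (initial): 2 infected
Step 1: +3 new -> 5 infected
Step 2: +4 new -> 9 infected
Step 3: +3 new -> 12 infected
Step 4: +2 new -> 14 infected
Step 5: +3 new -> 17 infected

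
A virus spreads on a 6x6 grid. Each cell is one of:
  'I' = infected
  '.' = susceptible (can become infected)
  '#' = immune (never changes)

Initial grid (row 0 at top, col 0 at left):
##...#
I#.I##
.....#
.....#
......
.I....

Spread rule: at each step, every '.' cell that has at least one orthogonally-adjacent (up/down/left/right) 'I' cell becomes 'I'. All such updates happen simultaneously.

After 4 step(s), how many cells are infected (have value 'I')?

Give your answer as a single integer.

Answer: 27

Derivation:
Step 0 (initial): 3 infected
Step 1: +7 new -> 10 infected
Step 2: +11 new -> 21 infected
Step 3: +4 new -> 25 infected
Step 4: +2 new -> 27 infected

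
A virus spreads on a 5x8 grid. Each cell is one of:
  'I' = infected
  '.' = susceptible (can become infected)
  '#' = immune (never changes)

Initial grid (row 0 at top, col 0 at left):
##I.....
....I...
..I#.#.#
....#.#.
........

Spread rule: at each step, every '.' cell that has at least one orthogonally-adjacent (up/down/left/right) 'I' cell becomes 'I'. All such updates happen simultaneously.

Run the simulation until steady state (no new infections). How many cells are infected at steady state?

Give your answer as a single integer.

Answer: 33

Derivation:
Step 0 (initial): 3 infected
Step 1: +8 new -> 11 infected
Step 2: +7 new -> 18 infected
Step 3: +7 new -> 25 infected
Step 4: +3 new -> 28 infected
Step 5: +1 new -> 29 infected
Step 6: +2 new -> 31 infected
Step 7: +1 new -> 32 infected
Step 8: +1 new -> 33 infected
Step 9: +0 new -> 33 infected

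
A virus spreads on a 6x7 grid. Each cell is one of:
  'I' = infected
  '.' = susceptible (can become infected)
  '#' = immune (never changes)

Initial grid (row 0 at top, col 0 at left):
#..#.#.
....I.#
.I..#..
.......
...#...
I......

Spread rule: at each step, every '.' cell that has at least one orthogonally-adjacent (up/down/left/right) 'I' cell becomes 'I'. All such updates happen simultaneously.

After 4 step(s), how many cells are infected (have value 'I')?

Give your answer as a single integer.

Step 0 (initial): 3 infected
Step 1: +9 new -> 12 infected
Step 2: +9 new -> 21 infected
Step 3: +6 new -> 27 infected
Step 4: +4 new -> 31 infected

Answer: 31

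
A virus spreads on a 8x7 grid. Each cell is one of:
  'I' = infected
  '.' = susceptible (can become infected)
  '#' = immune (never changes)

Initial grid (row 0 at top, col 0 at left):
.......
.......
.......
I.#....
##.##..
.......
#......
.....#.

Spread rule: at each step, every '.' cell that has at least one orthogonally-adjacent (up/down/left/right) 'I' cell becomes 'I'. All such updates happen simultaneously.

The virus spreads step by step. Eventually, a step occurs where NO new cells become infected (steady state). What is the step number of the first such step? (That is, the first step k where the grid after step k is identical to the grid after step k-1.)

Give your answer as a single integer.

Answer: 17

Derivation:
Step 0 (initial): 1 infected
Step 1: +2 new -> 3 infected
Step 2: +2 new -> 5 infected
Step 3: +3 new -> 8 infected
Step 4: +3 new -> 11 infected
Step 5: +4 new -> 15 infected
Step 6: +4 new -> 19 infected
Step 7: +4 new -> 23 infected
Step 8: +4 new -> 27 infected
Step 9: +3 new -> 30 infected
Step 10: +3 new -> 33 infected
Step 11: +3 new -> 36 infected
Step 12: +4 new -> 40 infected
Step 13: +4 new -> 44 infected
Step 14: +3 new -> 47 infected
Step 15: +1 new -> 48 infected
Step 16: +1 new -> 49 infected
Step 17: +0 new -> 49 infected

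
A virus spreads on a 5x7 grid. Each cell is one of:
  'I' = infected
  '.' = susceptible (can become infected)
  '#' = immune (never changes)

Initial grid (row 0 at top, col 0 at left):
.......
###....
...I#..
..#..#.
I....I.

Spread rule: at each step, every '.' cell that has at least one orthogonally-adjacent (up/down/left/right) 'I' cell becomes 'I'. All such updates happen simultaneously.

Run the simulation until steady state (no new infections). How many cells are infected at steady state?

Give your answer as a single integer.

Answer: 29

Derivation:
Step 0 (initial): 3 infected
Step 1: +7 new -> 10 infected
Step 2: +9 new -> 19 infected
Step 3: +4 new -> 23 infected
Step 4: +4 new -> 27 infected
Step 5: +2 new -> 29 infected
Step 6: +0 new -> 29 infected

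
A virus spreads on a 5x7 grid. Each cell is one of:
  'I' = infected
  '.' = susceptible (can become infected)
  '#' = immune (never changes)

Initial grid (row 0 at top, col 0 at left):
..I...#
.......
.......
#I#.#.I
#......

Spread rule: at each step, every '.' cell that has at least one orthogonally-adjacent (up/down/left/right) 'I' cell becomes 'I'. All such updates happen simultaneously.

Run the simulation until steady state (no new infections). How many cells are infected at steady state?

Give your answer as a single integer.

Step 0 (initial): 3 infected
Step 1: +8 new -> 11 infected
Step 2: +10 new -> 21 infected
Step 3: +8 new -> 29 infected
Step 4: +1 new -> 30 infected
Step 5: +0 new -> 30 infected

Answer: 30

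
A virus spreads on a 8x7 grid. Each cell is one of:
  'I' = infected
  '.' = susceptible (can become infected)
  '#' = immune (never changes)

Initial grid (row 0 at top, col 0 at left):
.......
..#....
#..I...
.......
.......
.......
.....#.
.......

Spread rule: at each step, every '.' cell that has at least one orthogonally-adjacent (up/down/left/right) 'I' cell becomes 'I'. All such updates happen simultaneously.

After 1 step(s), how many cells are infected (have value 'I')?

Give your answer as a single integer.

Step 0 (initial): 1 infected
Step 1: +4 new -> 5 infected

Answer: 5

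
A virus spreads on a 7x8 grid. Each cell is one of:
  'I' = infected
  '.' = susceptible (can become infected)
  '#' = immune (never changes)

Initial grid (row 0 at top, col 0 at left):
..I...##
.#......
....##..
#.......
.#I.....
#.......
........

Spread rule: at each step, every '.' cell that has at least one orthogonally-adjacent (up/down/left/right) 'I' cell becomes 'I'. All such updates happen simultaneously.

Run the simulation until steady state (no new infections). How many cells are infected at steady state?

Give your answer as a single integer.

Step 0 (initial): 2 infected
Step 1: +6 new -> 8 infected
Step 2: +10 new -> 18 infected
Step 3: +10 new -> 28 infected
Step 4: +7 new -> 35 infected
Step 5: +5 new -> 40 infected
Step 6: +5 new -> 45 infected
Step 7: +2 new -> 47 infected
Step 8: +0 new -> 47 infected

Answer: 47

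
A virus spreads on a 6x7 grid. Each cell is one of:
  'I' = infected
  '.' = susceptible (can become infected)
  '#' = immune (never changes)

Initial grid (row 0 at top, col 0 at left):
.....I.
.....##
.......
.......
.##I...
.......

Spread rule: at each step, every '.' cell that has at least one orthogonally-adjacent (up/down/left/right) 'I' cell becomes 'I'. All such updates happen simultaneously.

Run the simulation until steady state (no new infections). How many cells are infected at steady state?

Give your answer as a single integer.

Step 0 (initial): 2 infected
Step 1: +5 new -> 7 infected
Step 2: +8 new -> 15 infected
Step 3: +9 new -> 24 infected
Step 4: +8 new -> 32 infected
Step 5: +5 new -> 37 infected
Step 6: +1 new -> 38 infected
Step 7: +0 new -> 38 infected

Answer: 38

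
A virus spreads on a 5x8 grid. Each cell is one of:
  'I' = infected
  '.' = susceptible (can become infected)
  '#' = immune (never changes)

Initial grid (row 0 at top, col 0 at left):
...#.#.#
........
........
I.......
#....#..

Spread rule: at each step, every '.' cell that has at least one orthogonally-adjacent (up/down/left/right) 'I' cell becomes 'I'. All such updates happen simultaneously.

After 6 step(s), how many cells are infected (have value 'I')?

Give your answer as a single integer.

Answer: 25

Derivation:
Step 0 (initial): 1 infected
Step 1: +2 new -> 3 infected
Step 2: +4 new -> 7 infected
Step 3: +5 new -> 12 infected
Step 4: +5 new -> 17 infected
Step 5: +5 new -> 22 infected
Step 6: +3 new -> 25 infected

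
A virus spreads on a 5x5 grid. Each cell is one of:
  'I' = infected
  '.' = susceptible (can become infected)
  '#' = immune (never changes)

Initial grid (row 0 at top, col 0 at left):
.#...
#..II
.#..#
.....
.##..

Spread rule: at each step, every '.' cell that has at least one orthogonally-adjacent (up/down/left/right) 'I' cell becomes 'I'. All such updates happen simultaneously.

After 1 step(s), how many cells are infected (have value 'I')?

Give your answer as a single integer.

Answer: 6

Derivation:
Step 0 (initial): 2 infected
Step 1: +4 new -> 6 infected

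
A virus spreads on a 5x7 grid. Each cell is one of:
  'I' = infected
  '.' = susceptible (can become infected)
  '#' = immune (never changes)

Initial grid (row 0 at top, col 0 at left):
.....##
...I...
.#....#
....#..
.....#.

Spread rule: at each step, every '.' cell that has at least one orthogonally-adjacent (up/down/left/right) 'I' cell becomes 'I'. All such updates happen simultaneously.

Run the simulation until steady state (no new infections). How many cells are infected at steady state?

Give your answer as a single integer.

Step 0 (initial): 1 infected
Step 1: +4 new -> 5 infected
Step 2: +7 new -> 12 infected
Step 3: +6 new -> 18 infected
Step 4: +6 new -> 24 infected
Step 5: +3 new -> 27 infected
Step 6: +2 new -> 29 infected
Step 7: +0 new -> 29 infected

Answer: 29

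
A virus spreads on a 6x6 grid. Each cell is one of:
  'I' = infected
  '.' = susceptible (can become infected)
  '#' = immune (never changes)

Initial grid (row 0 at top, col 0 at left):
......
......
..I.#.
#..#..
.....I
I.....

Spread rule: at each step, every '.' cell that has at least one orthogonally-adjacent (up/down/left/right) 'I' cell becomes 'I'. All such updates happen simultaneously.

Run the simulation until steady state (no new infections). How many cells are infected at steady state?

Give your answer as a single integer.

Step 0 (initial): 3 infected
Step 1: +9 new -> 12 infected
Step 2: +12 new -> 24 infected
Step 3: +6 new -> 30 infected
Step 4: +3 new -> 33 infected
Step 5: +0 new -> 33 infected

Answer: 33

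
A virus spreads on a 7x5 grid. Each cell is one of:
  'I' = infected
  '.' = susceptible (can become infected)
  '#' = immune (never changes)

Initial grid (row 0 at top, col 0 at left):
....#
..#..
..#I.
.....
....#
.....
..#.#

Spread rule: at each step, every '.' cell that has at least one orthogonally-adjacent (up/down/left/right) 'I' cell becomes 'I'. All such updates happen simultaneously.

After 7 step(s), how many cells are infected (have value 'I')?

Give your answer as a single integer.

Answer: 29

Derivation:
Step 0 (initial): 1 infected
Step 1: +3 new -> 4 infected
Step 2: +5 new -> 9 infected
Step 3: +4 new -> 13 infected
Step 4: +7 new -> 20 infected
Step 5: +5 new -> 25 infected
Step 6: +3 new -> 28 infected
Step 7: +1 new -> 29 infected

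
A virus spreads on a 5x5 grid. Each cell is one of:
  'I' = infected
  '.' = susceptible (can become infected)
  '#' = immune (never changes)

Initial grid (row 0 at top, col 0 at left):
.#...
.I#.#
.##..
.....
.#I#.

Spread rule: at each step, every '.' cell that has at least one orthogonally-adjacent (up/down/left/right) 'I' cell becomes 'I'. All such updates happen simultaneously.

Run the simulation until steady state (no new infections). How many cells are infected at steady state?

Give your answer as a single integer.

Answer: 18

Derivation:
Step 0 (initial): 2 infected
Step 1: +2 new -> 4 infected
Step 2: +4 new -> 8 infected
Step 3: +3 new -> 11 infected
Step 4: +4 new -> 15 infected
Step 5: +1 new -> 16 infected
Step 6: +2 new -> 18 infected
Step 7: +0 new -> 18 infected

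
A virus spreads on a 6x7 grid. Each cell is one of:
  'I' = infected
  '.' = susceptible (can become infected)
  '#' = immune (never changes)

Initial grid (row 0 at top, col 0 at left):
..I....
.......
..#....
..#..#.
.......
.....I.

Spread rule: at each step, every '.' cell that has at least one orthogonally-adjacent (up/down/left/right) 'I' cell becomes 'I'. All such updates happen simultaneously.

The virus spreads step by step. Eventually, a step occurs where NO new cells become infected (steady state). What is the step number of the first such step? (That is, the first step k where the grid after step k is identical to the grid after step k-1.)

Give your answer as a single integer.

Step 0 (initial): 2 infected
Step 1: +6 new -> 8 infected
Step 2: +7 new -> 15 infected
Step 3: +9 new -> 24 infected
Step 4: +9 new -> 33 infected
Step 5: +5 new -> 38 infected
Step 6: +1 new -> 39 infected
Step 7: +0 new -> 39 infected

Answer: 7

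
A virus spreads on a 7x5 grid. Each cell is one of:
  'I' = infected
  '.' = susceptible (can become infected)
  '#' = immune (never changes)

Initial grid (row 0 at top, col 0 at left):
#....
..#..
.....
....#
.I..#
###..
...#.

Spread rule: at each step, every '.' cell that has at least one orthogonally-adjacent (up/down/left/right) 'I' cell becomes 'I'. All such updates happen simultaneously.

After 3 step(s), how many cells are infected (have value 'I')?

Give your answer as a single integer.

Answer: 13

Derivation:
Step 0 (initial): 1 infected
Step 1: +3 new -> 4 infected
Step 2: +4 new -> 8 infected
Step 3: +5 new -> 13 infected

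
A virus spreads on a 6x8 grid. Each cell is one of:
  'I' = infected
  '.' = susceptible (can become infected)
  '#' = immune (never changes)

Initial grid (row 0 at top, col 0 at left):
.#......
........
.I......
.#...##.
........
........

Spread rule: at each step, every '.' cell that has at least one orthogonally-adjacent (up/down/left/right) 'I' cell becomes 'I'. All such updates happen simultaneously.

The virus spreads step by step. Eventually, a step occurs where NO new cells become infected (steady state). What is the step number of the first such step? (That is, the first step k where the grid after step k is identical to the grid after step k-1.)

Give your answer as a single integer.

Step 0 (initial): 1 infected
Step 1: +3 new -> 4 infected
Step 2: +5 new -> 9 infected
Step 3: +7 new -> 16 infected
Step 4: +8 new -> 24 infected
Step 5: +6 new -> 30 infected
Step 6: +5 new -> 35 infected
Step 7: +5 new -> 40 infected
Step 8: +3 new -> 43 infected
Step 9: +1 new -> 44 infected
Step 10: +0 new -> 44 infected

Answer: 10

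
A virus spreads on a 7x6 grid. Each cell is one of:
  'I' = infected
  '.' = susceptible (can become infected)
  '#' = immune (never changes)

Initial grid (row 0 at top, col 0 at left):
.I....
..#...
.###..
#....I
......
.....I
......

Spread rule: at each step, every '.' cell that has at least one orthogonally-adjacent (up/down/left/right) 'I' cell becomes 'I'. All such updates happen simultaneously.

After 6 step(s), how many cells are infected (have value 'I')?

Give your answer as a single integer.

Answer: 37

Derivation:
Step 0 (initial): 3 infected
Step 1: +8 new -> 11 infected
Step 2: +8 new -> 19 infected
Step 3: +9 new -> 28 infected
Step 4: +4 new -> 32 infected
Step 5: +3 new -> 35 infected
Step 6: +2 new -> 37 infected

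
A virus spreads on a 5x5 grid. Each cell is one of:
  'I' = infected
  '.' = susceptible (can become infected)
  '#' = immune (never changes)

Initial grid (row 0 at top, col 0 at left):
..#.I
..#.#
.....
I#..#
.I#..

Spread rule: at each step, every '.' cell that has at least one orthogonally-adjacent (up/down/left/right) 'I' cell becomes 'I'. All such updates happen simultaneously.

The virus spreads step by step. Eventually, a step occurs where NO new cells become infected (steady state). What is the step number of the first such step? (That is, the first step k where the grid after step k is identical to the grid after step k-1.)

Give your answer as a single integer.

Step 0 (initial): 3 infected
Step 1: +3 new -> 6 infected
Step 2: +3 new -> 9 infected
Step 3: +4 new -> 13 infected
Step 4: +4 new -> 17 infected
Step 5: +1 new -> 18 infected
Step 6: +1 new -> 19 infected
Step 7: +0 new -> 19 infected

Answer: 7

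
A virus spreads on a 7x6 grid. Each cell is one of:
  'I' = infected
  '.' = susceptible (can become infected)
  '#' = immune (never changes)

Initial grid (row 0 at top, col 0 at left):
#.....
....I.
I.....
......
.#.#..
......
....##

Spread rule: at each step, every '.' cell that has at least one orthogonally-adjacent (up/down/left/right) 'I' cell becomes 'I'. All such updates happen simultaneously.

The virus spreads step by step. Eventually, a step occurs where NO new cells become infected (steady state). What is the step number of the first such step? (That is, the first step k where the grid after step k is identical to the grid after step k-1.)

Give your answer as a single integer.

Step 0 (initial): 2 infected
Step 1: +7 new -> 9 infected
Step 2: +10 new -> 19 infected
Step 3: +7 new -> 26 infected
Step 4: +5 new -> 31 infected
Step 5: +4 new -> 35 infected
Step 6: +2 new -> 37 infected
Step 7: +0 new -> 37 infected

Answer: 7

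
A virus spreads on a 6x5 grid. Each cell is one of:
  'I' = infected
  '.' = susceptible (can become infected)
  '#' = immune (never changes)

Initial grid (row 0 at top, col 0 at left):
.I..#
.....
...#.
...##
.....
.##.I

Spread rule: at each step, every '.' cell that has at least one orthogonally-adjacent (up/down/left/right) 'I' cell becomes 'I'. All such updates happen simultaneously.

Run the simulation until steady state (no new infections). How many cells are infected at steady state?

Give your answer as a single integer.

Answer: 24

Derivation:
Step 0 (initial): 2 infected
Step 1: +5 new -> 7 infected
Step 2: +5 new -> 12 infected
Step 3: +5 new -> 17 infected
Step 4: +4 new -> 21 infected
Step 5: +2 new -> 23 infected
Step 6: +1 new -> 24 infected
Step 7: +0 new -> 24 infected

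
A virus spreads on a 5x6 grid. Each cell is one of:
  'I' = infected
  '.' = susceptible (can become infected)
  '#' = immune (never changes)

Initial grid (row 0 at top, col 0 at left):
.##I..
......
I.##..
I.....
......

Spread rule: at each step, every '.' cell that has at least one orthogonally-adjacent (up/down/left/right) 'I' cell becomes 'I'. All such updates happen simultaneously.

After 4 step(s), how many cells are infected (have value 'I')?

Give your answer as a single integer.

Answer: 23

Derivation:
Step 0 (initial): 3 infected
Step 1: +6 new -> 9 infected
Step 2: +7 new -> 16 infected
Step 3: +4 new -> 20 infected
Step 4: +3 new -> 23 infected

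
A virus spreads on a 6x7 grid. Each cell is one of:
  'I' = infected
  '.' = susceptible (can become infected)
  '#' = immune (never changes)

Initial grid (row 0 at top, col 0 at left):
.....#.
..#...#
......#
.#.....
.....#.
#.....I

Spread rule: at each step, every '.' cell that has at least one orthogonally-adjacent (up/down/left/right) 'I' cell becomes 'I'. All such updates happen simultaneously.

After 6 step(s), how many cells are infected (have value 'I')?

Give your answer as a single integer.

Step 0 (initial): 1 infected
Step 1: +2 new -> 3 infected
Step 2: +2 new -> 5 infected
Step 3: +3 new -> 8 infected
Step 4: +4 new -> 12 infected
Step 5: +5 new -> 17 infected
Step 6: +4 new -> 21 infected

Answer: 21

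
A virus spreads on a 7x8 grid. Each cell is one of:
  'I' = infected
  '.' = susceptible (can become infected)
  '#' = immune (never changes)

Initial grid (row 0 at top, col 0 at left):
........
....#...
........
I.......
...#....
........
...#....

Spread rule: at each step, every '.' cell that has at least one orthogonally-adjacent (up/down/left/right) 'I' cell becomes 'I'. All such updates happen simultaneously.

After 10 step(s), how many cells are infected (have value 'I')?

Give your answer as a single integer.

Step 0 (initial): 1 infected
Step 1: +3 new -> 4 infected
Step 2: +5 new -> 9 infected
Step 3: +7 new -> 16 infected
Step 4: +6 new -> 22 infected
Step 5: +7 new -> 29 infected
Step 6: +5 new -> 34 infected
Step 7: +7 new -> 41 infected
Step 8: +6 new -> 47 infected
Step 9: +4 new -> 51 infected
Step 10: +2 new -> 53 infected

Answer: 53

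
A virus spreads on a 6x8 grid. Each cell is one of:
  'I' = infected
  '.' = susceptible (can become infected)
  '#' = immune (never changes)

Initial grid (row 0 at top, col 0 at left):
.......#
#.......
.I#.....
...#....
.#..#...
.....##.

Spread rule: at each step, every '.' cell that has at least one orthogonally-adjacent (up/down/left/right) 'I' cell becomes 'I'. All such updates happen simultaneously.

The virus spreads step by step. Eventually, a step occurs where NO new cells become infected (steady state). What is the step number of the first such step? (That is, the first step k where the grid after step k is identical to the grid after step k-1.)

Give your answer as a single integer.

Step 0 (initial): 1 infected
Step 1: +3 new -> 4 infected
Step 2: +4 new -> 8 infected
Step 3: +5 new -> 13 infected
Step 4: +6 new -> 19 infected
Step 5: +5 new -> 24 infected
Step 6: +5 new -> 29 infected
Step 7: +4 new -> 33 infected
Step 8: +3 new -> 36 infected
Step 9: +2 new -> 38 infected
Step 10: +1 new -> 39 infected
Step 11: +1 new -> 40 infected
Step 12: +0 new -> 40 infected

Answer: 12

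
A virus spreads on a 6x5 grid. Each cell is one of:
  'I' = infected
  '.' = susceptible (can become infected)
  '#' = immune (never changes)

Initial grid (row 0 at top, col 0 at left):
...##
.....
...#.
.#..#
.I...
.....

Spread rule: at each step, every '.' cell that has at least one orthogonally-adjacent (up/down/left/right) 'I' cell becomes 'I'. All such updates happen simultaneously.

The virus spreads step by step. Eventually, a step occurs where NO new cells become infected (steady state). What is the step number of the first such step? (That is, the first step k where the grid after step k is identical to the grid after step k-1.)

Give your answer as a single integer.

Answer: 8

Derivation:
Step 0 (initial): 1 infected
Step 1: +3 new -> 4 infected
Step 2: +5 new -> 9 infected
Step 3: +5 new -> 14 infected
Step 4: +4 new -> 18 infected
Step 5: +4 new -> 22 infected
Step 6: +2 new -> 24 infected
Step 7: +1 new -> 25 infected
Step 8: +0 new -> 25 infected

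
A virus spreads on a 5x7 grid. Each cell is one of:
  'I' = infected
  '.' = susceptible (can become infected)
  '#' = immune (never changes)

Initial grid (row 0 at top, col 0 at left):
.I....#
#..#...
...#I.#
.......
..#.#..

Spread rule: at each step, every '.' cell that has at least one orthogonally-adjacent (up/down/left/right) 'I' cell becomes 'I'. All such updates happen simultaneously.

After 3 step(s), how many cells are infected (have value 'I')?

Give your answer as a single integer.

Step 0 (initial): 2 infected
Step 1: +6 new -> 8 infected
Step 2: +7 new -> 15 infected
Step 3: +9 new -> 24 infected

Answer: 24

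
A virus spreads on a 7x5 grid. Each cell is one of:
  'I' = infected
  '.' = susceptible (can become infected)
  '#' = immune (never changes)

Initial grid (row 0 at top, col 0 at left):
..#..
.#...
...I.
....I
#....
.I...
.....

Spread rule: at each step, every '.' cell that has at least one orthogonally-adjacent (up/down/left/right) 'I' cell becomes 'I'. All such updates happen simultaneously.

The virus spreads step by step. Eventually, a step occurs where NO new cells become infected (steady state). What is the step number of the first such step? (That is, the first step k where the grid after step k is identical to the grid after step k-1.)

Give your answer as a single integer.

Answer: 7

Derivation:
Step 0 (initial): 3 infected
Step 1: +9 new -> 12 infected
Step 2: +12 new -> 24 infected
Step 3: +5 new -> 29 infected
Step 4: +1 new -> 30 infected
Step 5: +1 new -> 31 infected
Step 6: +1 new -> 32 infected
Step 7: +0 new -> 32 infected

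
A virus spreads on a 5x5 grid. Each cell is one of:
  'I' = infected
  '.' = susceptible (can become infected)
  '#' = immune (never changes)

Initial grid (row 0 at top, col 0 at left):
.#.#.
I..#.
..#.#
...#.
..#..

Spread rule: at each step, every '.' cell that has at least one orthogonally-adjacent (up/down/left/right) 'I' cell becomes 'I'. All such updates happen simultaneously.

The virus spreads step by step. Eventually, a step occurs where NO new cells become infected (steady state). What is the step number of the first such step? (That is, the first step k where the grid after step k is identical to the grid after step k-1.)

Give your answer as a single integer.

Answer: 5

Derivation:
Step 0 (initial): 1 infected
Step 1: +3 new -> 4 infected
Step 2: +3 new -> 7 infected
Step 3: +3 new -> 10 infected
Step 4: +2 new -> 12 infected
Step 5: +0 new -> 12 infected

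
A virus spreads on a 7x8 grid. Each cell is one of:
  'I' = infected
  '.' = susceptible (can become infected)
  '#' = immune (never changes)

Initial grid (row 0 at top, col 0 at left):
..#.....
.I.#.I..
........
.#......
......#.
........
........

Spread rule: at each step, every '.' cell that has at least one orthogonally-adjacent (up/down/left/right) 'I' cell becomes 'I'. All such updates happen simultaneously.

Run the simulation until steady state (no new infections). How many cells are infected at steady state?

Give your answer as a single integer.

Step 0 (initial): 2 infected
Step 1: +8 new -> 10 infected
Step 2: +9 new -> 19 infected
Step 3: +9 new -> 28 infected
Step 4: +6 new -> 34 infected
Step 5: +8 new -> 42 infected
Step 6: +7 new -> 49 infected
Step 7: +3 new -> 52 infected
Step 8: +0 new -> 52 infected

Answer: 52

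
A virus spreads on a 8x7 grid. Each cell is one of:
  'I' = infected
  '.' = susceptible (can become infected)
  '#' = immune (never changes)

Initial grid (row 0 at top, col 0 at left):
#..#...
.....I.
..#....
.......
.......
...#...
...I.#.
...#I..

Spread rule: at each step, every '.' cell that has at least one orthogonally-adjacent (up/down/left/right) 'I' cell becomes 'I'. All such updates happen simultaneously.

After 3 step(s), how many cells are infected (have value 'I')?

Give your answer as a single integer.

Step 0 (initial): 3 infected
Step 1: +7 new -> 10 infected
Step 2: +11 new -> 21 infected
Step 3: +12 new -> 33 infected

Answer: 33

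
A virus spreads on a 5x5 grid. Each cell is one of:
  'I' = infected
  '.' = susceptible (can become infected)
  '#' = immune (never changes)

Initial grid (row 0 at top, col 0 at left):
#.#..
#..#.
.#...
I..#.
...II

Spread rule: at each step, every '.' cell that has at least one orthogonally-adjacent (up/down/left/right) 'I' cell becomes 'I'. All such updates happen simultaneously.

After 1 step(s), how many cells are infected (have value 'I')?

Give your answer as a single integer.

Answer: 8

Derivation:
Step 0 (initial): 3 infected
Step 1: +5 new -> 8 infected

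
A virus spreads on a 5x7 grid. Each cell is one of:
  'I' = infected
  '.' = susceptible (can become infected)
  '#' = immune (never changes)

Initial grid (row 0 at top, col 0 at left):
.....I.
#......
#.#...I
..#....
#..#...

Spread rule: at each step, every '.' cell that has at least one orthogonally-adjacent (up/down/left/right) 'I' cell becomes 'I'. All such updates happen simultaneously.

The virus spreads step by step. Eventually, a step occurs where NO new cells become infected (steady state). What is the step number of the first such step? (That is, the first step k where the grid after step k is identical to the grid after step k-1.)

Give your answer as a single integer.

Answer: 10

Derivation:
Step 0 (initial): 2 infected
Step 1: +6 new -> 8 infected
Step 2: +5 new -> 13 infected
Step 3: +5 new -> 18 infected
Step 4: +4 new -> 22 infected
Step 5: +2 new -> 24 infected
Step 6: +1 new -> 25 infected
Step 7: +1 new -> 26 infected
Step 8: +2 new -> 28 infected
Step 9: +1 new -> 29 infected
Step 10: +0 new -> 29 infected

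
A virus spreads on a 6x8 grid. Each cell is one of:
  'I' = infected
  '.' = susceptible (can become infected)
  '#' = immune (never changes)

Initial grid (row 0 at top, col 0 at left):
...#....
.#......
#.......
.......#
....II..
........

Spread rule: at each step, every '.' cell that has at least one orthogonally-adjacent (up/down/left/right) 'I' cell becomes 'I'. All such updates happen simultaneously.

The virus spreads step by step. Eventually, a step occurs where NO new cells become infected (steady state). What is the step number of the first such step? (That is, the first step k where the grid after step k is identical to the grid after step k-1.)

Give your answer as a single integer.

Step 0 (initial): 2 infected
Step 1: +6 new -> 8 infected
Step 2: +8 new -> 16 infected
Step 3: +8 new -> 24 infected
Step 4: +9 new -> 33 infected
Step 5: +6 new -> 39 infected
Step 6: +2 new -> 41 infected
Step 7: +1 new -> 42 infected
Step 8: +1 new -> 43 infected
Step 9: +1 new -> 44 infected
Step 10: +0 new -> 44 infected

Answer: 10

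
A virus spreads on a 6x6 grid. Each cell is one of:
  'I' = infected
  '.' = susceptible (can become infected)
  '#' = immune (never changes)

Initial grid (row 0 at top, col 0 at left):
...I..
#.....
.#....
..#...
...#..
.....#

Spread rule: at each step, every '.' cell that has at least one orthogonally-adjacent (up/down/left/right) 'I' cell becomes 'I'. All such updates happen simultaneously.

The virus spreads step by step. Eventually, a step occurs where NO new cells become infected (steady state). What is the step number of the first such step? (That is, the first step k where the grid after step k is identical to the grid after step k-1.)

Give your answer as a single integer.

Step 0 (initial): 1 infected
Step 1: +3 new -> 4 infected
Step 2: +5 new -> 9 infected
Step 3: +6 new -> 15 infected
Step 4: +2 new -> 17 infected
Step 5: +2 new -> 19 infected
Step 6: +2 new -> 21 infected
Step 7: +1 new -> 22 infected
Step 8: +1 new -> 23 infected
Step 9: +2 new -> 25 infected
Step 10: +2 new -> 27 infected
Step 11: +2 new -> 29 infected
Step 12: +1 new -> 30 infected
Step 13: +1 new -> 31 infected
Step 14: +0 new -> 31 infected

Answer: 14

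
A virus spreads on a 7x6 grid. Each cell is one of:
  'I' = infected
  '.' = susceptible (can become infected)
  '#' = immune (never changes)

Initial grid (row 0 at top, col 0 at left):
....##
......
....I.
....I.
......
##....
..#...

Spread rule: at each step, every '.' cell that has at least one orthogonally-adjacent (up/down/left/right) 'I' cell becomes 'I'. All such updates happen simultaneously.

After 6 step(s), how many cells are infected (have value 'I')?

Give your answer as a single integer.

Answer: 35

Derivation:
Step 0 (initial): 2 infected
Step 1: +6 new -> 8 infected
Step 2: +7 new -> 15 infected
Step 3: +8 new -> 23 infected
Step 4: +8 new -> 31 infected
Step 5: +3 new -> 34 infected
Step 6: +1 new -> 35 infected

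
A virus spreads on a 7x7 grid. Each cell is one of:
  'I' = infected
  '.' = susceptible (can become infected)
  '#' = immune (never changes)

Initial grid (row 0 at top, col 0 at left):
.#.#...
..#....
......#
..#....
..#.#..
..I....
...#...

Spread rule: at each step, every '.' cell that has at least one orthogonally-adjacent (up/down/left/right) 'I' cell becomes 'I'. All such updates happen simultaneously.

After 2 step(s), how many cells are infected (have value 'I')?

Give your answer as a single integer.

Step 0 (initial): 1 infected
Step 1: +3 new -> 4 infected
Step 2: +5 new -> 9 infected

Answer: 9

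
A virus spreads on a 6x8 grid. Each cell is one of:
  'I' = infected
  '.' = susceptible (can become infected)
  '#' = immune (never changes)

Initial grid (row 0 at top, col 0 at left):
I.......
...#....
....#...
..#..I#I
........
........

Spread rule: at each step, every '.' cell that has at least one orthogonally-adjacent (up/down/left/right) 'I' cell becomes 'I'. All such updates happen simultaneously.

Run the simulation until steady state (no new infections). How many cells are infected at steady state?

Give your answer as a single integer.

Answer: 44

Derivation:
Step 0 (initial): 3 infected
Step 1: +7 new -> 10 infected
Step 2: +11 new -> 21 infected
Step 3: +12 new -> 33 infected
Step 4: +7 new -> 40 infected
Step 5: +3 new -> 43 infected
Step 6: +1 new -> 44 infected
Step 7: +0 new -> 44 infected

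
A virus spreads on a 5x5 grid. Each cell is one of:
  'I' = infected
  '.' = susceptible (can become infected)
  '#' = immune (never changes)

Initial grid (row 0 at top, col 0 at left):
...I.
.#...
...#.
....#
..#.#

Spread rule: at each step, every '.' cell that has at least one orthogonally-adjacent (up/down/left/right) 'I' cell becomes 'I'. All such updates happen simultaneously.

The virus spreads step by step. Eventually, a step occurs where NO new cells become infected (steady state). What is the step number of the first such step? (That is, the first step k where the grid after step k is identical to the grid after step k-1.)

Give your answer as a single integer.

Step 0 (initial): 1 infected
Step 1: +3 new -> 4 infected
Step 2: +3 new -> 7 infected
Step 3: +3 new -> 10 infected
Step 4: +3 new -> 13 infected
Step 5: +3 new -> 16 infected
Step 6: +3 new -> 19 infected
Step 7: +1 new -> 20 infected
Step 8: +0 new -> 20 infected

Answer: 8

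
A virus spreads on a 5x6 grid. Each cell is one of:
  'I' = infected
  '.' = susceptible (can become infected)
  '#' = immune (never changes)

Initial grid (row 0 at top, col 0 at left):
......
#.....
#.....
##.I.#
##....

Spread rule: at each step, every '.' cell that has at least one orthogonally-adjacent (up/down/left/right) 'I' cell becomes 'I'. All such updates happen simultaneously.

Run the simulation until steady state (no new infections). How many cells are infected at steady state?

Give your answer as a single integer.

Step 0 (initial): 1 infected
Step 1: +4 new -> 5 infected
Step 2: +5 new -> 10 infected
Step 3: +6 new -> 16 infected
Step 4: +4 new -> 20 infected
Step 5: +2 new -> 22 infected
Step 6: +1 new -> 23 infected
Step 7: +0 new -> 23 infected

Answer: 23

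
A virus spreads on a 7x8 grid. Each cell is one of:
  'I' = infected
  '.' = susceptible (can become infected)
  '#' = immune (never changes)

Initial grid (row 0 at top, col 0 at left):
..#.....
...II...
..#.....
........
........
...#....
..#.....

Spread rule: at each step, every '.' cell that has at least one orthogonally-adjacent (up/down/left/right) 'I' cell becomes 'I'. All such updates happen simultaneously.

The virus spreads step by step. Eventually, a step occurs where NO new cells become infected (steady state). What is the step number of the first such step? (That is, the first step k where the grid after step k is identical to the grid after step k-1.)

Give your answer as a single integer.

Answer: 9

Derivation:
Step 0 (initial): 2 infected
Step 1: +6 new -> 8 infected
Step 2: +6 new -> 14 infected
Step 3: +10 new -> 24 infected
Step 4: +9 new -> 33 infected
Step 5: +7 new -> 40 infected
Step 6: +6 new -> 46 infected
Step 7: +4 new -> 50 infected
Step 8: +2 new -> 52 infected
Step 9: +0 new -> 52 infected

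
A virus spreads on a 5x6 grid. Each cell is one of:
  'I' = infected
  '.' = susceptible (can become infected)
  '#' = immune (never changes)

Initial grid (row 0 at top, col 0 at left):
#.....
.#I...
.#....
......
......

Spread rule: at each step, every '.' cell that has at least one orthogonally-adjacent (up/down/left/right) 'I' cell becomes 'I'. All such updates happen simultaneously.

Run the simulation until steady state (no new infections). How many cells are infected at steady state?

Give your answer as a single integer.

Answer: 27

Derivation:
Step 0 (initial): 1 infected
Step 1: +3 new -> 4 infected
Step 2: +5 new -> 9 infected
Step 3: +6 new -> 15 infected
Step 4: +6 new -> 21 infected
Step 5: +4 new -> 25 infected
Step 6: +2 new -> 27 infected
Step 7: +0 new -> 27 infected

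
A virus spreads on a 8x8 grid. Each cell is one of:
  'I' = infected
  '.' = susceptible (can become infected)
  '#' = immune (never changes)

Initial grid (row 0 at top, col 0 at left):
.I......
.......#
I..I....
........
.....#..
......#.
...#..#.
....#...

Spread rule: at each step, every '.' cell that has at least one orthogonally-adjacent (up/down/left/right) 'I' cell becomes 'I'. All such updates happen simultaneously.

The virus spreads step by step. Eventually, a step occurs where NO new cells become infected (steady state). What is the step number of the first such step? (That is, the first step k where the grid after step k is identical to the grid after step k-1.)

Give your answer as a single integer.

Answer: 10

Derivation:
Step 0 (initial): 3 infected
Step 1: +10 new -> 13 infected
Step 2: +9 new -> 22 infected
Step 3: +9 new -> 31 infected
Step 4: +8 new -> 39 infected
Step 5: +8 new -> 47 infected
Step 6: +5 new -> 52 infected
Step 7: +3 new -> 55 infected
Step 8: +2 new -> 57 infected
Step 9: +1 new -> 58 infected
Step 10: +0 new -> 58 infected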